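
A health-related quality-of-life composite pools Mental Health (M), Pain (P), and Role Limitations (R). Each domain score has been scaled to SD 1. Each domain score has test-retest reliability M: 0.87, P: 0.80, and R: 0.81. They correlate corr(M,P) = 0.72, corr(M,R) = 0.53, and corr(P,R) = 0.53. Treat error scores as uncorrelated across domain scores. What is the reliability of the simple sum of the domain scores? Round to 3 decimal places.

0.921

Var(M+P+R) = 3 + 2·[0.72 + 0.53 + 0.53] = 3 + 3.56 = 6.56.
Because errors are independent across components, Cov(Tᵢ,Tⱼ) = Cov(Xᵢ,Xⱼ); the off-diagonal part of the true-score variance is the same as above.
True-score variance = [0.87 + 0.80 + 0.81] + 3.56 = 2.48 + 3.56 = 6.04.
Reliability = 6.04 / 6.56 = 0.921.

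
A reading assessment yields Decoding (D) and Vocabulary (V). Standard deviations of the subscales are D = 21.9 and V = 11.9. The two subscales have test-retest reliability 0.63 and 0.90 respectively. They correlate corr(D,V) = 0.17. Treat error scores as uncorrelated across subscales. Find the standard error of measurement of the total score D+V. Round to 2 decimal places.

Var(total) = 621.22 + 88.6074 = 709.827.
True-score variance = 429.603 + 88.6074 = 518.211, so reliability = 0.7301.
Error variance = 709.827 − 518.211 = 191.617; SEM = √191.617 = 13.84.

13.84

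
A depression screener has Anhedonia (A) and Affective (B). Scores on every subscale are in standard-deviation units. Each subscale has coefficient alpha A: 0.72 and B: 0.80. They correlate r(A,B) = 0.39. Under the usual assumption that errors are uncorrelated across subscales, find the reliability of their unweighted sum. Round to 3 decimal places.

Var(A+B) = 2 + 2·[0.39] = 2 + 0.78 = 2.78.
Under uncorrelated errors the observed covariances equal the true-score covariances, so only the own-variance terms attenuate.
True-score variance = [0.72 + 0.80] + 0.78 = 1.52 + 0.78 = 2.3.
Reliability = 2.3 / 2.78 = 0.827.

0.827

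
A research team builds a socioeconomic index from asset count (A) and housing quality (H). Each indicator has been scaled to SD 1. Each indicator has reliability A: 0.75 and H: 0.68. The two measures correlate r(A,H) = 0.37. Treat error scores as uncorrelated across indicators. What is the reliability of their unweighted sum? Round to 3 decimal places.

0.792

Var(A+H) = 2 + 2·[0.37] = 2 + 0.74 = 2.74.
Under uncorrelated errors the observed covariances equal the true-score covariances, so only the own-variance terms attenuate.
True-score variance = [0.75 + 0.68] + 0.74 = 1.43 + 0.74 = 2.17.
Reliability = 2.17 / 2.74 = 0.792.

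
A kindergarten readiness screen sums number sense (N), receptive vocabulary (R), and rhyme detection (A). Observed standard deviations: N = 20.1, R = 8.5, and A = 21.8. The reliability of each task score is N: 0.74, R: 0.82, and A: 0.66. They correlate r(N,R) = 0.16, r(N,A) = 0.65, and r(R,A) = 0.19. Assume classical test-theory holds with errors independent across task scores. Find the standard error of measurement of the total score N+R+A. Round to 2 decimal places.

16.72

Var(total) = 951.5 + 694.72 = 1646.22.
True-score variance = 671.871 + 694.72 = 1366.59, so reliability = 0.8301.
Error variance = 1646.22 − 1366.59 = 279.629; SEM = √279.629 = 16.72.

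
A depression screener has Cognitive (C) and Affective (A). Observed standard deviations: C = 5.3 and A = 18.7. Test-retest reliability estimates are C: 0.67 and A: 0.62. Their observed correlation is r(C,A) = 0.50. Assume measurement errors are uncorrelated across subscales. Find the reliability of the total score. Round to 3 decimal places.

Var(C+A) = 5.3² + 18.7² + 2·[5.3·18.7·0.50] = 377.78 + 99.11 = 476.89.
With uncorrelated errors the cross-covariances are all true-score covariance, so they carry over unchanged; only the diagonal terms shrink to ρᵢσᵢ².
True-score variance = [5.3²·0.67 + 18.7²·0.62] + 99.11 = 235.628 + 99.11 = 334.738.
Reliability = 334.738 / 476.89 = 0.702.

0.702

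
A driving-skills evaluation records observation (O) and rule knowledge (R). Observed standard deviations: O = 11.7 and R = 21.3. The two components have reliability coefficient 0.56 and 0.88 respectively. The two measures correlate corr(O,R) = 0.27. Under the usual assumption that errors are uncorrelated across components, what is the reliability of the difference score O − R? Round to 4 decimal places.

Var(O−R) = 11.7² + 21.3² − 2·11.7·21.3·0.27 = 590.58 − 134.573 = 456.007.
Under uncorrelated errors the observed covariances equal the true-score covariances, so only the own-variance terms attenuate.
True-score variance = [11.7²·0.56 + 21.3²·0.88] − 134.573 = 475.906 − 134.573 = 341.332.
Reliability = 341.332 / 456.007 = 0.7485.

0.7485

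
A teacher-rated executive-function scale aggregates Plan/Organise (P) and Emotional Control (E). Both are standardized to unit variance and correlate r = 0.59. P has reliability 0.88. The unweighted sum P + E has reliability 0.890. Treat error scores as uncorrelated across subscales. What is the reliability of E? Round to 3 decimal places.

Var(P+E) = 2 + 2·0.59 = 3.180.
True-score variance = ρ_P + ρ_E + 2·0.59, so 0.890 = (0.88 + ρ_E + 1.18) / 3.180.
ρ_E = 0.890·3.180 − 0.88 − 1.18 = 0.770.

0.770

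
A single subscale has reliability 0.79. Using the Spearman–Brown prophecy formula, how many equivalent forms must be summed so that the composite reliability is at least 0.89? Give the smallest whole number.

k ≥ ρ*(1−ρ₁)/(ρ₁(1−ρ*)) = 0.89·0.21 / (0.79·0.11) = 2.151.
Smallest integer k = 3.

3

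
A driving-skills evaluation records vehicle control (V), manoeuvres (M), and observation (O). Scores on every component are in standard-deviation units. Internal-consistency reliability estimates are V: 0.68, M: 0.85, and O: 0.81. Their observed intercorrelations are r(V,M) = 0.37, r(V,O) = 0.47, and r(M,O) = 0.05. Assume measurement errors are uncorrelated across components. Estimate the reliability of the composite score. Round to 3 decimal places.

0.862

Var(V+M+O) = 3 + 2·[0.37 + 0.47 + 0.05] = 3 + 1.78 = 4.78.
With uncorrelated errors the cross-covariances are all true-score covariance, so they carry over unchanged; only the diagonal terms shrink to ρᵢσᵢ².
True-score variance = [0.68 + 0.85 + 0.81] + 1.78 = 2.34 + 1.78 = 4.12.
Reliability = 4.12 / 4.78 = 0.862.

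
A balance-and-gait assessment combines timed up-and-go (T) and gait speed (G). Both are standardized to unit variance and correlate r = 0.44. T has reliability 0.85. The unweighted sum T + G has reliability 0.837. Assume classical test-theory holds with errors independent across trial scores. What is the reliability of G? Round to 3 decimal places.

0.681

Var(T+G) = 2 + 2·0.44 = 2.880.
True-score variance = ρ_T + ρ_G + 2·0.44, so 0.837 = (0.85 + ρ_G + 0.88) / 2.880.
ρ_G = 0.837·2.880 − 0.85 − 0.88 = 0.681.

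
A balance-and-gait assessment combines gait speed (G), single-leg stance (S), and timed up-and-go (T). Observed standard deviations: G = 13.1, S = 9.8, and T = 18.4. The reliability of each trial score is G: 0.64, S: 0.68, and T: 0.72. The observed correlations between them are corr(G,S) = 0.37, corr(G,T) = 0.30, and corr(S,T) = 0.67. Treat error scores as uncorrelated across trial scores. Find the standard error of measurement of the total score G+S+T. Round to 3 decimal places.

Var(total) = 606.21 + 481.254 = 1087.46.
True-score variance = 418.901 + 481.254 = 900.155, so reliability = 0.8278.
Error variance = 1087.46 − 900.155 = 187.309; SEM = √187.309 = 13.686.

13.686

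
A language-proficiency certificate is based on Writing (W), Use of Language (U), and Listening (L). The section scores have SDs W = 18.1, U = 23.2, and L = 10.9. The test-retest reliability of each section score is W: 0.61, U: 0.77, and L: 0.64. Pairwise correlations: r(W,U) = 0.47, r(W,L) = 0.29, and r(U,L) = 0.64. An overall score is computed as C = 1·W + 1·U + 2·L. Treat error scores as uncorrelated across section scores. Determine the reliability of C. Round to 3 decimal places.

Var(C) = 18.1² + 23.2² + 2²·10.9² + 2·[18.1·23.2·0.47 + 2·18.1·10.9·0.29 + 2·23.2·10.9·0.64] = 1341.09 + 1270.95 = 2612.04.
Under uncorrelated errors the observed covariances equal the true-score covariances, so only the own-variance terms attenuate.
True-score variance = [18.1²·0.61 + 23.2²·0.77 + 2²·10.9²·0.64] + 1270.95 = 918.441 + 1270.95 = 2189.39.
Reliability = 2189.39 / 2612.04 = 0.838.

0.838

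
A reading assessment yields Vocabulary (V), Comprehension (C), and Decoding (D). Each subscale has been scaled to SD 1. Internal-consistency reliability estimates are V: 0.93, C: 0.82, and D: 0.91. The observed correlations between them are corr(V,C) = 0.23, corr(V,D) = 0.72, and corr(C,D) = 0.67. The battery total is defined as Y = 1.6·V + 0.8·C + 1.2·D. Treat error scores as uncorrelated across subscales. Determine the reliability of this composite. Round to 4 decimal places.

Var(Y) = 1.6² + 0.8² + 1.2² + 2·[1.28·0.23 + 1.92·0.72 + 0.96·0.67] = 4.64 + 4.64 = 9.28.
Because errors are independent across components, Cov(Tᵢ,Tⱼ) = Cov(Xᵢ,Xⱼ); the off-diagonal part of the true-score variance is the same as above.
True-score variance = [1.6²·0.93 + 0.8²·0.82 + 1.2²·0.91] + 4.64 = 4.216 + 4.64 = 8.856.
Reliability = 8.856 / 9.28 = 0.9543.

0.9543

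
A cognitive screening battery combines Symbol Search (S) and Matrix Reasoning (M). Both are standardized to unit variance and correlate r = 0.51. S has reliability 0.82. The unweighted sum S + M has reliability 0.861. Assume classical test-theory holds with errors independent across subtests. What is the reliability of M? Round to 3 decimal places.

0.760

Var(S+M) = 2 + 2·0.51 = 3.020.
True-score variance = ρ_S + ρ_M + 2·0.51, so 0.861 = (0.82 + ρ_M + 1.02) / 3.020.
ρ_M = 0.861·3.020 − 0.82 − 1.02 = 0.760.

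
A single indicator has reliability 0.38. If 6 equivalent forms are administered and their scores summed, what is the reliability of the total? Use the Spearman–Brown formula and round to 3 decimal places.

ρ_k = kρ / (1 + (k−1)ρ) = 6·0.38 / (1 + 5·0.38) = 2.280 / 2.900 = 0.786.

0.786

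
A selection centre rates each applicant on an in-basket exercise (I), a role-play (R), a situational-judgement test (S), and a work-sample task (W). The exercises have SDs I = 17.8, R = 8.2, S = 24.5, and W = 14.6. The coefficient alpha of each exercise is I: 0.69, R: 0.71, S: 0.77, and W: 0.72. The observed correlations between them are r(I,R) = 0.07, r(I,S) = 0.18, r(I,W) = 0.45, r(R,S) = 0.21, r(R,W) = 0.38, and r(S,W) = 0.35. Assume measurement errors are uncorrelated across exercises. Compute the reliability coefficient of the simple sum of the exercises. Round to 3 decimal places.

Var(I+R+S+W) = 17.8² + 8.2² + 24.5² + 14.6² + 2·[17.8·8.2·0.07 + 17.8·24.5·0.18 + 17.8·14.6·0.45 + 8.2·24.5·0.21 + 8.2·14.6·0.38 + 24.5·14.6·0.35] = 1197.49 + 837.078 = 2034.57.
Because errors are independent across components, Cov(Tᵢ,Tⱼ) = Cov(Xᵢ,Xⱼ); the off-diagonal part of the true-score variance is the same as above.
True-score variance = [17.8²·0.69 + 8.2²·0.71 + 24.5²·0.77 + 14.6²·0.72] + 837.078 = 882.028 + 837.078 = 1719.11.
Reliability = 1719.11 / 2034.57 = 0.845.

0.845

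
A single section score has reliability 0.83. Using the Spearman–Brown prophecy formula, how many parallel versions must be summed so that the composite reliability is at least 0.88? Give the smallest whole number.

2

k ≥ ρ*(1−ρ₁)/(ρ₁(1−ρ*)) = 0.88·0.17 / (0.83·0.12) = 1.502.
Smallest integer k = 2.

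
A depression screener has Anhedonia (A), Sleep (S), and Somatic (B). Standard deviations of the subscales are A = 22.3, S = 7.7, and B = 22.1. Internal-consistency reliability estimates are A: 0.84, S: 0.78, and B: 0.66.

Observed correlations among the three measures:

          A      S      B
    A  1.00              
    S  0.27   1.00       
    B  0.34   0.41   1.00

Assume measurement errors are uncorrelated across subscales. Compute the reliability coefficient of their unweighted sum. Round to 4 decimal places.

Var(A+S+B) = 22.3² + 7.7² + 22.1² + 2·[22.3·7.7·0.27 + 22.3·22.1·0.34 + 7.7·22.1·0.41] = 1044.99 + 567.387 = 1612.38.
Because errors are independent across components, Cov(Tᵢ,Tⱼ) = Cov(Xᵢ,Xⱼ); the off-diagonal part of the true-score variance is the same as above.
True-score variance = [22.3²·0.84 + 7.7²·0.78 + 22.1²·0.66] + 567.387 = 786.32 + 567.387 = 1353.71.
Reliability = 1353.71 / 1612.38 = 0.8396.

0.8396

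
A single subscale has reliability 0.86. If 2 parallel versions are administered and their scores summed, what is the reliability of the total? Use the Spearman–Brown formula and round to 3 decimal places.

0.925

ρ_k = kρ / (1 + (k−1)ρ) = 2·0.86 / (1 + 1·0.86) = 1.720 / 1.860 = 0.925.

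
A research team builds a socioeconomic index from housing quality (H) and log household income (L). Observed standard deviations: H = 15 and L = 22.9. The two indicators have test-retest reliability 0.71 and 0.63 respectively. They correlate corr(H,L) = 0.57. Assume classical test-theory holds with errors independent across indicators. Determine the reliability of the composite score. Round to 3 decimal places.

Var(H+L) = 15² + 22.9² + 2·[15·22.9·0.57] = 749.41 + 391.59 = 1141.
Because errors are independent across components, Cov(Tᵢ,Tⱼ) = Cov(Xᵢ,Xⱼ); the off-diagonal part of the true-score variance is the same as above.
True-score variance = [15²·0.71 + 22.9²·0.63] + 391.59 = 490.128 + 391.59 = 881.718.
Reliability = 881.718 / 1141 = 0.773.

0.773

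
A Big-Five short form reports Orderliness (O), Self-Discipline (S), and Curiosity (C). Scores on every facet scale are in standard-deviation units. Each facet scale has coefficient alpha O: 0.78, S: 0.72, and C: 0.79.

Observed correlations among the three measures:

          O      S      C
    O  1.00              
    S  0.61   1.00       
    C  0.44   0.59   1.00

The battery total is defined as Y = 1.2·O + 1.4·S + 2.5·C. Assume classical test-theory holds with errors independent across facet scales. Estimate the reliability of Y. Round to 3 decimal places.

0.882

Var(Y) = 1.2² + 1.4² + 2.5² + 2·[1.68·0.61 + 3·0.44 + 3.5·0.59] = 9.65 + 8.8196 = 18.4696.
With uncorrelated errors the cross-covariances are all true-score covariance, so they carry over unchanged; only the diagonal terms shrink to ρᵢσᵢ².
True-score variance = [1.2²·0.78 + 1.4²·0.72 + 2.5²·0.79] + 8.8196 = 7.4719 + 8.8196 = 16.2915.
Reliability = 16.2915 / 18.4696 = 0.882.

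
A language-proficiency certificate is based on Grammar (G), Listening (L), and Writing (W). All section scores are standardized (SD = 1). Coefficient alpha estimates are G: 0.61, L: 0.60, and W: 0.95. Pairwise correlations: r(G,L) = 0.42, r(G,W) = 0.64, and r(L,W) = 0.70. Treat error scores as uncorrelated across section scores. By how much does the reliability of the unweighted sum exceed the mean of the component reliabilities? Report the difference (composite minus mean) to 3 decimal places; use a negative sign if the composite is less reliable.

Var(sum) = 3 + 3.52 = 6.52; true-score variance = 2.16 + 3.52 = 5.68; composite reliability = 0.8712.
Mean component reliability = 0.7200.
Difference = 0.8712 − 0.7200 = 0.151.

0.151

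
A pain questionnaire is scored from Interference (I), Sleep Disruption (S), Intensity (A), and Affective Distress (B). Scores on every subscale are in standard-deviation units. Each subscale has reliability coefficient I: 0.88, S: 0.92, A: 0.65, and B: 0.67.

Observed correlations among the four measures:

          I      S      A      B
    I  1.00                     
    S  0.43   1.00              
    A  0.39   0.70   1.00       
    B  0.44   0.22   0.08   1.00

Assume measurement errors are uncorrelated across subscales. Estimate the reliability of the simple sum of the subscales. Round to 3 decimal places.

0.897

Var(I+S+A+B) = 4 + 2·[0.43 + 0.39 + 0.44 + 0.70 + 0.22 + 0.08] = 4 + 4.52 = 8.52.
Under uncorrelated errors the observed covariances equal the true-score covariances, so only the own-variance terms attenuate.
True-score variance = [0.88 + 0.92 + 0.65 + 0.67] + 4.52 = 3.12 + 4.52 = 7.64.
Reliability = 7.64 / 8.52 = 0.897.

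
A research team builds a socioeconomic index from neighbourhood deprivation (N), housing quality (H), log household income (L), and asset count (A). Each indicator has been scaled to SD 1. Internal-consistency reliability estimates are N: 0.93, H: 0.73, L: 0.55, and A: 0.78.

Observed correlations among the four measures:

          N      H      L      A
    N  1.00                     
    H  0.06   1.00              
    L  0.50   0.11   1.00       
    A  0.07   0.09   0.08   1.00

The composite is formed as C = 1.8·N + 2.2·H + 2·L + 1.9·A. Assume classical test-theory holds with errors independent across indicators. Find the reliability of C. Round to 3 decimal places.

Var(C) = 1.8² + 2.2² + 2² + 1.9² + 2·[3.96·0.06 + 3.6·0.50 + 3.42·0.07 + 4.4·0.11 + 4.18·0.09 + 3.8·0.08] = 15.69 + 6.8824 = 22.5724.
With uncorrelated errors the cross-covariances are all true-score covariance, so they carry over unchanged; only the diagonal terms shrink to ρᵢσᵢ².
True-score variance = [1.8²·0.93 + 2.2²·0.73 + 2²·0.55 + 1.9²·0.78] + 6.8824 = 11.5622 + 6.8824 = 18.4446.
Reliability = 18.4446 / 22.5724 = 0.817.

0.817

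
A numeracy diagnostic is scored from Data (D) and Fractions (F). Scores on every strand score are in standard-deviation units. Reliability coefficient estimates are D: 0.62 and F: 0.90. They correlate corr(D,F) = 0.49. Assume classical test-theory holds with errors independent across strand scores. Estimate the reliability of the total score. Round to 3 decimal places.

0.839

Var(D+F) = 2 + 2·[0.49] = 2 + 0.98 = 2.98.
Because errors are independent across components, Cov(Tᵢ,Tⱼ) = Cov(Xᵢ,Xⱼ); the off-diagonal part of the true-score variance is the same as above.
True-score variance = [0.62 + 0.90] + 0.98 = 1.52 + 0.98 = 2.5.
Reliability = 2.5 / 2.98 = 0.839.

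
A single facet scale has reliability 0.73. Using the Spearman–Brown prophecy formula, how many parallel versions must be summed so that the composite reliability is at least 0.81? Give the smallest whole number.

2

k ≥ ρ*(1−ρ₁)/(ρ₁(1−ρ*)) = 0.81·0.27 / (0.73·0.19) = 1.577.
Smallest integer k = 2.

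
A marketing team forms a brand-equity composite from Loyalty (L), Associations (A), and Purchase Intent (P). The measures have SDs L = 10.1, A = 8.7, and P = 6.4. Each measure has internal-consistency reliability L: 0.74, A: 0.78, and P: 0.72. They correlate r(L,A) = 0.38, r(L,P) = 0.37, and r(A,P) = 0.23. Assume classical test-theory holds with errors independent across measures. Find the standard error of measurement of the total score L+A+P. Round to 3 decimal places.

7.392

Var(total) = 218.66 + 140.228 = 358.888.
True-score variance = 164.017 + 140.228 = 304.244, so reliability = 0.8477.
Error variance = 358.888 − 304.244 = 54.6432; SEM = √54.6432 = 7.392.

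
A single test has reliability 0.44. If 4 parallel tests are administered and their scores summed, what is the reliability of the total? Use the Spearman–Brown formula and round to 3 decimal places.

0.759

ρ_k = kρ / (1 + (k−1)ρ) = 4·0.44 / (1 + 3·0.44) = 1.760 / 2.320 = 0.759.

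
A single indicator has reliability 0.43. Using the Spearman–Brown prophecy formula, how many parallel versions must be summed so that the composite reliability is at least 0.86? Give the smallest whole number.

k ≥ ρ*(1−ρ₁)/(ρ₁(1−ρ*)) = 0.86·0.57 / (0.43·0.14) = 8.143.
Smallest integer k = 9.

9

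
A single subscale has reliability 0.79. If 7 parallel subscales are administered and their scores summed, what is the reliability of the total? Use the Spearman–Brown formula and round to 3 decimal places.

ρ_k = kρ / (1 + (k−1)ρ) = 7·0.79 / (1 + 6·0.79) = 5.530 / 5.740 = 0.963.

0.963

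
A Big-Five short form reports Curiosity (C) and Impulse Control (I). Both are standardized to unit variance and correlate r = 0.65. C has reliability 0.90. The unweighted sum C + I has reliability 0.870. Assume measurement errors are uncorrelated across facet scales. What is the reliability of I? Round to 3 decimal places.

0.671

Var(C+I) = 2 + 2·0.65 = 3.300.
True-score variance = ρ_C + ρ_I + 2·0.65, so 0.870 = (0.90 + ρ_I + 1.30) / 3.300.
ρ_I = 0.870·3.300 − 0.90 − 1.30 = 0.671.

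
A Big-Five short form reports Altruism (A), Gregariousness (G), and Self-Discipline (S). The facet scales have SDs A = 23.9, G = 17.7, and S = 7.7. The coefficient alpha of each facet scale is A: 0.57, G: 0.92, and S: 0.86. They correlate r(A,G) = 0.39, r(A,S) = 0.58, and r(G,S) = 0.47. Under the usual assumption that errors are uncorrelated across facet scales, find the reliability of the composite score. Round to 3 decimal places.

Var(A+G+S) = 23.9² + 17.7² + 7.7² + 2·[23.9·17.7·0.39 + 23.9·7.7·0.58 + 17.7·7.7·0.47] = 943.79 + 671.551 = 1615.34.
Under uncorrelated errors the observed covariances equal the true-score covariances, so only the own-variance terms attenuate.
True-score variance = [23.9²·0.57 + 17.7²·0.92 + 7.7²·0.86] + 671.551 = 664.806 + 671.551 = 1336.36.
Reliability = 1336.36 / 1615.34 = 0.827.

0.827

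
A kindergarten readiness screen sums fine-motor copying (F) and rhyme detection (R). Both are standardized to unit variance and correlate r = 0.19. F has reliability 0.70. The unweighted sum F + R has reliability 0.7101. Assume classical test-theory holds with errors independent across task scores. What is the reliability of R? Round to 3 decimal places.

Var(F+R) = 2 + 2·0.19 = 2.380.
True-score variance = ρ_F + ρ_R + 2·0.19, so 0.7101 = (0.70 + ρ_R + 0.38) / 2.380.
ρ_R = 0.7101·2.380 − 0.70 − 0.38 = 0.610.

0.610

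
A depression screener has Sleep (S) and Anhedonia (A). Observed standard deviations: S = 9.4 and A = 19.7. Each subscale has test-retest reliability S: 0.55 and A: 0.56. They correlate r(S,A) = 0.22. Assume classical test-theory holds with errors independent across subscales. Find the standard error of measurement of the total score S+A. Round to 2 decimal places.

14.51

Var(total) = 476.45 + 81.4792 = 557.929.
True-score variance = 265.928 + 81.4792 = 347.408, so reliability = 0.6227.
Error variance = 557.929 − 347.408 = 210.522; SEM = √210.522 = 14.51.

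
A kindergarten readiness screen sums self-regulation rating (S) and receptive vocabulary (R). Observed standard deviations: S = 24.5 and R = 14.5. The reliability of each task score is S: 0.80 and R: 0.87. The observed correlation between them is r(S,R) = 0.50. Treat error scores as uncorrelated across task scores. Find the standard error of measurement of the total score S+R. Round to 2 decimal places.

12.14

Var(total) = 810.5 + 355.25 = 1165.75.
True-score variance = 663.118 + 355.25 = 1018.37, so reliability = 0.8736.
Error variance = 1165.75 − 1018.37 = 147.382; SEM = √147.382 = 12.14.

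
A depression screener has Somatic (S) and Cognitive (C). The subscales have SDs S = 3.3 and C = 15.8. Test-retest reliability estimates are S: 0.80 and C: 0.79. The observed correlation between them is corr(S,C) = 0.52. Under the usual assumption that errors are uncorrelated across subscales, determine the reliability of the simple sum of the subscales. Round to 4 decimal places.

Var(S+C) = 3.3² + 15.8² + 2·[3.3·15.8·0.52] = 260.53 + 54.2256 = 314.756.
With uncorrelated errors the cross-covariances are all true-score covariance, so they carry over unchanged; only the diagonal terms shrink to ρᵢσᵢ².
True-score variance = [3.3²·0.80 + 15.8²·0.79] + 54.2256 = 205.928 + 54.2256 = 260.153.
Reliability = 260.153 / 314.756 = 0.8265.

0.8265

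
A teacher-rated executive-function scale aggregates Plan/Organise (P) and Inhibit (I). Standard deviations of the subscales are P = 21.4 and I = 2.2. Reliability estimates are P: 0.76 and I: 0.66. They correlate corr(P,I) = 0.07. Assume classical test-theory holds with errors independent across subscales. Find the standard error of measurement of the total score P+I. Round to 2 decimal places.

10.56

Var(total) = 462.8 + 6.5912 = 469.391.
True-score variance = 351.244 + 6.5912 = 357.835, so reliability = 0.7623.
Error variance = 469.391 − 357.835 = 111.556; SEM = √111.556 = 10.56.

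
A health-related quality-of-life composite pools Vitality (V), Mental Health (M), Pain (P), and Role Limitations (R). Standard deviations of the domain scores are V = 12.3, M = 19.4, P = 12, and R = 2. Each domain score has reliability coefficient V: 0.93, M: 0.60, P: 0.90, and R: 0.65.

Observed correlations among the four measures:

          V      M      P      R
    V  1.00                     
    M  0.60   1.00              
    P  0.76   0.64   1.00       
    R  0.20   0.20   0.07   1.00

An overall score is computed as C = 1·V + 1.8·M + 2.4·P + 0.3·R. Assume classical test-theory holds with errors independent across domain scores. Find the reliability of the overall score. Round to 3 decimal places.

0.872

Var(C) = 12.3² + 1.8²·19.4² + 2.4²·12² + 0.3²·2² + 2·[1.8·12.3·19.4·0.60 + 2.4·12.3·12·0.76 + 0.3·12.3·2·0.20 + 4.32·19.4·12·0.64 + 0.54·19.4·2·0.20 + 0.72·12·2·0.07] = 2200.5 + 2354.91 = 4555.4.
Because errors are independent across components, Cov(Tᵢ,Tⱼ) = Cov(Xᵢ,Xⱼ); the off-diagonal part of the true-score variance is the same as above.
True-score variance = [12.3²·0.93 + 1.8²·19.4²·0.60 + 2.4²·12²·0.90 + 0.3²·2²·0.65] + 2354.91 = 1619.07 + 2354.91 = 3973.98.
Reliability = 3973.98 / 4555.4 = 0.872.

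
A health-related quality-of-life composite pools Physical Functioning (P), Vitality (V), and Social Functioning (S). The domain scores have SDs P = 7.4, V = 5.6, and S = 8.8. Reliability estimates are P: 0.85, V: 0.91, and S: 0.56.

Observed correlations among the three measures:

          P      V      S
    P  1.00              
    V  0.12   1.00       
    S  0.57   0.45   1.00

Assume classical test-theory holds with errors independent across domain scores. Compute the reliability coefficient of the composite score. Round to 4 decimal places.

Var(P+V+S) = 7.4² + 5.6² + 8.8² + 2·[7.4·5.6·0.12 + 7.4·8.8·0.57 + 5.6·8.8·0.45] = 163.56 + 128.534 = 292.094.
Under uncorrelated errors the observed covariances equal the true-score covariances, so only the own-variance terms attenuate.
True-score variance = [7.4²·0.85 + 5.6²·0.91 + 8.8²·0.56] + 128.534 = 118.45 + 128.534 = 246.984.
Reliability = 246.984 / 292.094 = 0.8456.

0.8456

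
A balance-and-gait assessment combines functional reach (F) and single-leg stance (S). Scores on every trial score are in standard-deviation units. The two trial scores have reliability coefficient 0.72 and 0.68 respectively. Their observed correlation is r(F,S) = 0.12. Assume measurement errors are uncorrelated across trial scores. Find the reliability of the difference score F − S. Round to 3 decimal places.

0.659

Var(F−S) = 1 + 1 − 2·0.12 = 2 − 0.24 = 1.76.
With uncorrelated errors the cross-covariances are all true-score covariance, so they carry over unchanged; only the diagonal terms shrink to ρᵢσᵢ².
True-score variance = [0.72 + 0.68] − 0.24 = 1.4 − 0.24 = 1.16.
Reliability = 1.16 / 1.76 = 0.659.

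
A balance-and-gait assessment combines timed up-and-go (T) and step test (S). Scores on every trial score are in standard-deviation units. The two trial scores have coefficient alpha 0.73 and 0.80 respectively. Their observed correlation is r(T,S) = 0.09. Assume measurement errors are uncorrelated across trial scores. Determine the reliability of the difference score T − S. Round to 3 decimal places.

0.742

Var(T−S) = 1 + 1 − 2·0.09 = 2 − 0.18 = 1.82.
Because errors are independent across components, Cov(Tᵢ,Tⱼ) = Cov(Xᵢ,Xⱼ); the off-diagonal part of the true-score variance is the same as above.
True-score variance = [0.73 + 0.80] − 0.18 = 1.53 − 0.18 = 1.35.
Reliability = 1.35 / 1.82 = 0.742.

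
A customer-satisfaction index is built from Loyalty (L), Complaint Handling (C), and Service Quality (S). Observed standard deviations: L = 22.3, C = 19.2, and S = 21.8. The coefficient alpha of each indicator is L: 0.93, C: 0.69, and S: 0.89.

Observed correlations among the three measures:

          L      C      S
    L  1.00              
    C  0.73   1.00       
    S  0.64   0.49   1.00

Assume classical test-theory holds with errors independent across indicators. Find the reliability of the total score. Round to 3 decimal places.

0.933

Var(L+C+S) = 22.3² + 19.2² + 21.8² + 2·[22.3·19.2·0.73 + 22.3·21.8·0.64 + 19.2·21.8·0.49] = 1341.17 + 1657.56 = 2998.73.
Under uncorrelated errors the observed covariances equal the true-score covariances, so only the own-variance terms attenuate.
True-score variance = [22.3²·0.93 + 19.2²·0.69 + 21.8²·0.89] + 1657.56 = 1139.8 + 1657.56 = 2797.37.
Reliability = 2797.37 / 2998.73 = 0.933.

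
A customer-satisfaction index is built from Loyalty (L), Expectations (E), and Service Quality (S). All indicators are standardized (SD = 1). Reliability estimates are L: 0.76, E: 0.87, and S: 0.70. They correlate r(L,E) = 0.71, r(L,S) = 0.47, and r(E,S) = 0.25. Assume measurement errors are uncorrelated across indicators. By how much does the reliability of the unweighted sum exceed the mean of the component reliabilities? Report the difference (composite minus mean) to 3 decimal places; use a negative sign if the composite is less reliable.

0.109

Var(sum) = 3 + 2.86 = 5.86; true-score variance = 2.33 + 2.86 = 5.19; composite reliability = 0.8857.
Mean component reliability = 0.7767.
Difference = 0.8857 − 0.7767 = 0.109.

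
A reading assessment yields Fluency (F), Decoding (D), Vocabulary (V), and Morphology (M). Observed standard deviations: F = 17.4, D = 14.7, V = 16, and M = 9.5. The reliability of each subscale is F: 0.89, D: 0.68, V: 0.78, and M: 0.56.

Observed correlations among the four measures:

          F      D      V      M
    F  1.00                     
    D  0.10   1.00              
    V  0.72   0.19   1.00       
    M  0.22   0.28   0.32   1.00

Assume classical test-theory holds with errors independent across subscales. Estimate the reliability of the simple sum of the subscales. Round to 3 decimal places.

Var(F+D+V+M) = 17.4² + 14.7² + 16² + 9.5² + 2·[17.4·14.7·0.10 + 17.4·16·0.72 + 17.4·9.5·0.22 + 14.7·16·0.19 + 14.7·9.5·0.28 + 16·9.5·0.32] = 865.1 + 789.644 = 1654.74.
Because errors are independent across components, Cov(Tᵢ,Tⱼ) = Cov(Xᵢ,Xⱼ); the off-diagonal part of the true-score variance is the same as above.
True-score variance = [17.4²·0.89 + 14.7²·0.68 + 16²·0.78 + 9.5²·0.56] + 789.644 = 666.618 + 789.644 = 1456.26.
Reliability = 1456.26 / 1654.74 = 0.880.

0.880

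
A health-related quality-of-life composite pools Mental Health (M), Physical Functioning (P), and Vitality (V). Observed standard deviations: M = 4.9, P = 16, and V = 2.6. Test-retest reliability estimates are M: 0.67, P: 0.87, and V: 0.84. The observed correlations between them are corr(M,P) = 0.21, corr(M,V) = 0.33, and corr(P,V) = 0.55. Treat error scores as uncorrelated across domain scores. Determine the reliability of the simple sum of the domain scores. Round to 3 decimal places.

0.887

Var(M+P+V) = 4.9² + 16² + 2.6² + 2·[4.9·16·0.21 + 4.9·2.6·0.33 + 16·2.6·0.55] = 286.77 + 87.0964 = 373.866.
With uncorrelated errors the cross-covariances are all true-score covariance, so they carry over unchanged; only the diagonal terms shrink to ρᵢσᵢ².
True-score variance = [4.9²·0.67 + 16²·0.87 + 2.6²·0.84] + 87.0964 = 244.485 + 87.0964 = 331.582.
Reliability = 331.582 / 373.866 = 0.887.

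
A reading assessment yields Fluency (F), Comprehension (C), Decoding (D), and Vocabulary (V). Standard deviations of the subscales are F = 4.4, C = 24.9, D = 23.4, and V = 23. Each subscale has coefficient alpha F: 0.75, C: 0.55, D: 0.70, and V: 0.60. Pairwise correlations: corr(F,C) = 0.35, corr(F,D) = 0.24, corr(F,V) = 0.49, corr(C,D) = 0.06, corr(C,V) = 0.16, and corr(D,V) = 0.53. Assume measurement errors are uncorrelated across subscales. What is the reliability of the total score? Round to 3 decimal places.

0.761

Var(F+C+D+V) = 4.4² + 24.9² + 23.4² + 23² + 2·[4.4·24.9·0.35 + 4.4·23.4·0.24 + 4.4·23·0.49 + 24.9·23.4·0.06 + 24.9·23·0.16 + 23.4·23·0.53] = 1715.93 + 1048.96 = 2764.89.
With uncorrelated errors the cross-covariances are all true-score covariance, so they carry over unchanged; only the diagonal terms shrink to ρᵢσᵢ².
True-score variance = [4.4²·0.75 + 24.9²·0.55 + 23.4²·0.70 + 23²·0.60] + 1048.96 = 1056.22 + 1048.96 = 2105.18.
Reliability = 2105.18 / 2764.89 = 0.761.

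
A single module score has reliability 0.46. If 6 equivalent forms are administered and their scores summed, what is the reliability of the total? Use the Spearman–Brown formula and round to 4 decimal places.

0.8364

ρ_k = kρ / (1 + (k−1)ρ) = 6·0.46 / (1 + 5·0.46) = 2.760 / 3.300 = 0.8364.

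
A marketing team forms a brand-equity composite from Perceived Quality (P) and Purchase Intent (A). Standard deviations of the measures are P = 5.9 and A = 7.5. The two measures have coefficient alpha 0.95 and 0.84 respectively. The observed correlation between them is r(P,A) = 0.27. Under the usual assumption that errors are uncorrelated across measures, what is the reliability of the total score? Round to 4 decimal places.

Var(P+A) = 5.9² + 7.5² + 2·[5.9·7.5·0.27] = 91.06 + 23.895 = 114.955.
Because errors are independent across components, Cov(Tᵢ,Tⱼ) = Cov(Xᵢ,Xⱼ); the off-diagonal part of the true-score variance is the same as above.
True-score variance = [5.9²·0.95 + 7.5²·0.84] + 23.895 = 80.3195 + 23.895 = 104.215.
Reliability = 104.215 / 114.955 = 0.9066.

0.9066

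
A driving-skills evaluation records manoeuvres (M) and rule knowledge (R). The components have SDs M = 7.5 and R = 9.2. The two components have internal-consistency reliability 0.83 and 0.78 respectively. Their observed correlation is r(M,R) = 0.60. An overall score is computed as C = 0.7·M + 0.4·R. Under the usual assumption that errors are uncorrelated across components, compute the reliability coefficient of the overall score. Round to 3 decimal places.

0.881

Var(C) = 0.7²·7.5² + 0.4²·9.2² + 2·[0.28·7.5·9.2·0.60] = 41.1049 + 23.184 = 64.2889.
Because errors are independent across components, Cov(Tᵢ,Tⱼ) = Cov(Xᵢ,Xⱼ); the off-diagonal part of the true-score variance is the same as above.
True-score variance = [0.7²·7.5²·0.83 + 0.4²·9.2²·0.78] + 23.184 = 33.4399 + 23.184 = 56.6239.
Reliability = 56.6239 / 64.2889 = 0.881.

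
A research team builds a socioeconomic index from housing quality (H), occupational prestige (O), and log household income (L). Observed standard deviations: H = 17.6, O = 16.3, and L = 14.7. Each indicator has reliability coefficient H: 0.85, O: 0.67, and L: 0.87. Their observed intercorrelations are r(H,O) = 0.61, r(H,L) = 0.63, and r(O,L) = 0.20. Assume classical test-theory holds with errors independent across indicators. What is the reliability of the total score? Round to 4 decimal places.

0.8962

Var(H+O+L) = 17.6² + 16.3² + 14.7² + 2·[17.6·16.3·0.61 + 17.6·14.7·0.63 + 16.3·14.7·0.20] = 791.54 + 771.825 = 1563.36.
Because errors are independent across components, Cov(Tᵢ,Tⱼ) = Cov(Xᵢ,Xⱼ); the off-diagonal part of the true-score variance is the same as above.
True-score variance = [17.6²·0.85 + 16.3²·0.67 + 14.7²·0.87] + 771.825 = 629.307 + 771.825 = 1401.13.
Reliability = 1401.13 / 1563.36 = 0.8962.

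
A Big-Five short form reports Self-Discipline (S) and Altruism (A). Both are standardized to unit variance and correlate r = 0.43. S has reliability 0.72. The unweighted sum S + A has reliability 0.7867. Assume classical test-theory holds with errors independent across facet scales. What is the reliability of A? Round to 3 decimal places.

Var(S+A) = 2 + 2·0.43 = 2.860.
True-score variance = ρ_S + ρ_A + 2·0.43, so 0.7867 = (0.72 + ρ_A + 0.86) / 2.860.
ρ_A = 0.7867·2.860 − 0.72 − 0.86 = 0.670.

0.670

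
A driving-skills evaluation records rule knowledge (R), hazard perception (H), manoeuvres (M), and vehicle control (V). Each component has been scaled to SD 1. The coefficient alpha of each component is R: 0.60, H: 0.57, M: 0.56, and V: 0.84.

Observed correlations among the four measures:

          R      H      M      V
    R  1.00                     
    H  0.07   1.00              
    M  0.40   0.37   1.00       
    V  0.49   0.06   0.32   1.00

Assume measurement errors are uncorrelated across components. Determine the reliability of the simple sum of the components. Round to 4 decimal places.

0.8073

Var(R+H+M+V) = 4 + 2·[0.07 + 0.40 + 0.49 + 0.37 + 0.06 + 0.32] = 4 + 3.42 = 7.42.
Under uncorrelated errors the observed covariances equal the true-score covariances, so only the own-variance terms attenuate.
True-score variance = [0.60 + 0.57 + 0.56 + 0.84] + 3.42 = 2.57 + 3.42 = 5.99.
Reliability = 5.99 / 7.42 = 0.8073.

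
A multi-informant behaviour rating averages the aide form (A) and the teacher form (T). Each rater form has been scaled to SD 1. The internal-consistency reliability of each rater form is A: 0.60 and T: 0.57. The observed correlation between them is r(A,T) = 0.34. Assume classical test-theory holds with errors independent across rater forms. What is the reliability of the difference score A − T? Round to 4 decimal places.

Var(A−T) = 1 + 1 − 2·0.34 = 2 − 0.68 = 1.32.
With uncorrelated errors the cross-covariances are all true-score covariance, so they carry over unchanged; only the diagonal terms shrink to ρᵢσᵢ².
True-score variance = [0.60 + 0.57] − 0.68 = 1.17 − 0.68 = 0.49.
Reliability = 0.49 / 1.32 = 0.3712.

0.3712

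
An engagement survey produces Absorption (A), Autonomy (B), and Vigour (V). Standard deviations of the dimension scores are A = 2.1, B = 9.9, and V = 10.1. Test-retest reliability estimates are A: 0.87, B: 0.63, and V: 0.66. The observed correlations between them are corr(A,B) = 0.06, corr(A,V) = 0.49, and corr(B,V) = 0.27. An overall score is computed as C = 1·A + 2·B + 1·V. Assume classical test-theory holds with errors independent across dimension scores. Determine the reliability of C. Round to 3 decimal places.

Var(C) = 2.1² + 2²·9.9² + 10.1² + 2·[2·2.1·9.9·0.06 + 2.1·10.1·0.49 + 2·9.9·10.1·0.27] = 498.46 + 133.765 = 632.225.
With uncorrelated errors the cross-covariances are all true-score covariance, so they carry over unchanged; only the diagonal terms shrink to ρᵢσᵢ².
True-score variance = [2.1²·0.87 + 2²·9.9²·0.63 + 10.1²·0.66] + 133.765 = 318.149 + 133.765 = 451.913.
Reliability = 451.913 / 632.225 = 0.715.

0.715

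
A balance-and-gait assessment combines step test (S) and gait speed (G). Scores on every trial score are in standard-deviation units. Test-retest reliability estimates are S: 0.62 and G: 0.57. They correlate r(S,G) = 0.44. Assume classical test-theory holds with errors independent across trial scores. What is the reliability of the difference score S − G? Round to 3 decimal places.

Var(S−G) = 1 + 1 − 2·0.44 = 2 − 0.88 = 1.12.
With uncorrelated errors the cross-covariances are all true-score covariance, so they carry over unchanged; only the diagonal terms shrink to ρᵢσᵢ².
True-score variance = [0.62 + 0.57] − 0.88 = 1.19 − 0.88 = 0.31.
Reliability = 0.31 / 1.12 = 0.277.

0.277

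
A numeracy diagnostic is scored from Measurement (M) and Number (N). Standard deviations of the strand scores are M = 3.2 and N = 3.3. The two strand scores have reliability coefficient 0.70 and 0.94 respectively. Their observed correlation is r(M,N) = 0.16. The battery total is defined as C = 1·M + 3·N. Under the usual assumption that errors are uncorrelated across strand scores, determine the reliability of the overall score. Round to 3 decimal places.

Var(C) = 3.2² + 3²·3.3² + 2·[3·3.2·3.3·0.16] = 108.25 + 10.1376 = 118.388.
Under uncorrelated errors the observed covariances equal the true-score covariances, so only the own-variance terms attenuate.
True-score variance = [3.2²·0.70 + 3²·3.3²·0.94] + 10.1376 = 99.2974 + 10.1376 = 109.435.
Reliability = 109.435 / 118.388 = 0.924.

0.924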